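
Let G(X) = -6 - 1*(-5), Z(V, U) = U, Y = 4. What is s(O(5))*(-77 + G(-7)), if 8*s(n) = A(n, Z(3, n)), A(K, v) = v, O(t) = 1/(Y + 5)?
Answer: -13/12 ≈ -1.0833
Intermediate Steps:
G(X) = -1 (G(X) = -6 + 5 = -1)
O(t) = 1/9 (O(t) = 1/(4 + 5) = 1/9)
s(n) = n/8
s(O(5))*(-77 + G(-7)) = ((1/8)*(1/9))*(-77 - 1) = (1/72)*(-78) = -13/12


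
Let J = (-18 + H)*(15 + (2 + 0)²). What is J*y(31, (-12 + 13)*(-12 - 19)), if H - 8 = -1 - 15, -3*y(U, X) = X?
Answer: -15314/3 ≈ -5104.7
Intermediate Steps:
y(U, X) = -X/3
H = -8 (H = 8 + (-1 - 15) = 8 - 16 = -8)
J = -494 (J = (-18 - 8)*(15 + (2 + 0)²) = -26*(15 + 2²) = -26*(15 + 4) = -26*19 = -494)
J*y(31, (-12 + 13)*(-12 - 19)) = -(-494)*(-12 + 13)*(-12 - 19)/3 = -(-494)*1*(-31)/3 = -(-494)*(-31)/3 = -494*31/3 = -15314/3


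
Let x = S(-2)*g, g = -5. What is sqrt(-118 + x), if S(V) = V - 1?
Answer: I*sqrt(103) ≈ 10.149*I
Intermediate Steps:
S(V) = -1 + V
x = 15 (x = (-1 - 2)*(-5) = -3*(-5) = 15)
sqrt(-118 + x) = sqrt(-118 + 15) = sqrt(-103) = I*sqrt(103)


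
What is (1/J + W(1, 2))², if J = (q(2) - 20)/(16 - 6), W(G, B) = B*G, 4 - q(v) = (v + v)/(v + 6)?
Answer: 2116/1089 ≈ 1.9431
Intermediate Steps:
q(v) = 4 - 2*v/(6 + v) (q(v) = 4 - (v + v)/(v + 6) = 4 - 2*v/(6 + v))
J = -33/20 (J = (2*(12 + 2)/(6 + 2) - 20)/(16 - 6) = (2*14/8 - 20)/10 = (2*(⅛)*14 - 20)*(⅒) = (7/2 - 20)*(⅒) = -33/2*⅒ = -33/20 ≈ -1.6500)
(1/J + W(1, 2))² = (1/(-33/20) + 2*1)² = (-20/33 + 2)² = (46/33)² = 2116/1089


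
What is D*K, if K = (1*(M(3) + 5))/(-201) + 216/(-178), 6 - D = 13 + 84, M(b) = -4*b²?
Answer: 1724359/17889 ≈ 96.392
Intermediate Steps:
D = -91 (D = 6 - (13 + 84) = 6 - 1*97 = 6 - 97 = -91)
K = -18949/17889 (K = (1*(-4*3² + 5))/(-201) + 216/(-178) = (1*(-4*9 + 5))*(-1/201) + 216*(-1/178) = (1*(-36 + 5))*(-1/201) - 108/89 = (1*(-31))*(-1/201) - 108/89 = -31*(-1/201) - 108/89 = 31/201 - 108/89 = -18949/17889 ≈ -1.0593)
D*K = -91*(-18949/17889) = 1724359/17889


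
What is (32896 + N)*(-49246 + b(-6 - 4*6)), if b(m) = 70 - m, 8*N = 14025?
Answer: -6811463589/4 ≈ -1.7029e+9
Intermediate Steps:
N = 14025/8 (N = (⅛)*14025 = 14025/8 ≈ 1753.1)
(32896 + N)*(-49246 + b(-6 - 4*6)) = (32896 + 14025/8)*(-49246 + (70 - (-6 - 4*6))) = 277193*(-49246 + (70 - (-6 - 24)))/8 = 277193*(-49246 + (70 - 1*(-30)))/8 = 277193*(-49246 + (70 + 30))/8 = 277193*(-49246 + 100)/8 = (277193/8)*(-49146) = -6811463589/4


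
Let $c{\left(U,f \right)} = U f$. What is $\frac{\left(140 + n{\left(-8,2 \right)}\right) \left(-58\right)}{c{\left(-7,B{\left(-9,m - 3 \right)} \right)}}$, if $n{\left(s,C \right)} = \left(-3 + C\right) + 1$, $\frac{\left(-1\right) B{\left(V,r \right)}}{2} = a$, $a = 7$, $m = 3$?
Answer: $- \frac{580}{7} \approx -82.857$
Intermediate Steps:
$B{\left(V,r \right)} = -14$ ($B{\left(V,r \right)} = \left(-2\right) 7 = -14$)
$n{\left(s,C \right)} = -2 + C$
$\frac{\left(140 + n{\left(-8,2 \right)}\right) \left(-58\right)}{c{\left(-7,B{\left(-9,m - 3 \right)} \right)}} = \frac{\left(140 + \left(-2 + 2\right)\right) \left(-58\right)}{\left(-7\right) \left(-14\right)} = \frac{\left(140 + 0\right) \left(-58\right)}{98} = 140 \left(-58\right) \frac{1}{98} = \left(-8120\right) \frac{1}{98} = - \frac{580}{7}$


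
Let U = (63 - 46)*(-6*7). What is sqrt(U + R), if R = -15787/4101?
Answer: I*sqrt(12072938001)/4101 ≈ 26.793*I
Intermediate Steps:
R = -15787/4101 (R = -15787*1/4101 = -15787/4101 ≈ -3.8495)
U = -714 (U = 17*(-42) = -714)
sqrt(U + R) = sqrt(-714 - 15787/4101) = sqrt(-2943901/4101) = I*sqrt(12072938001)/4101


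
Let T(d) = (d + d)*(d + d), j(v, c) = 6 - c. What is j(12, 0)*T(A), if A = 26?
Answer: 16224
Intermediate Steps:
T(d) = 4*d² (T(d) = (2*d)*(2*d) = 4*d²)
j(12, 0)*T(A) = (6 - 1*0)*(4*26²) = (6 + 0)*(4*676) = 6*2704 = 16224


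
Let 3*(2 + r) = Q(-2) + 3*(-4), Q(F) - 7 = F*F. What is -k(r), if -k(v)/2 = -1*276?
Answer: -552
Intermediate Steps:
Q(F) = 7 + F² (Q(F) = 7 + F*F = 7 + F²)
r = -7/3 (r = -2 + ((7 + (-2)²) + 3*(-4))/3 = -2 + ((7 + 4) - 12)/3 = -2 + (11 - 12)/3 = -2 + (⅓)*(-1) = -2 - ⅓ = -7/3 ≈ -2.3333)
k(v) = 552 (k(v) = -(-2)*276 = -2*(-276) = 552)
-k(r) = -1*552 = -552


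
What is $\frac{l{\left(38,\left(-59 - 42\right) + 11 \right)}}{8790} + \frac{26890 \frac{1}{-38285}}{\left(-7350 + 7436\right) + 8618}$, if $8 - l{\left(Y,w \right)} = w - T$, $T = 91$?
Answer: $\frac{1045743431}{48818581760} \approx 0.021421$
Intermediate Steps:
$l{\left(Y,w \right)} = 99 - w$ ($l{\left(Y,w \right)} = 8 - \left(w - 91\right) = 8 - \left(-91 + w\right) = 99 - w$)
$\frac{l{\left(38,\left(-59 - 42\right) + 11 \right)}}{8790} + \frac{26890 \frac{1}{-38285}}{\left(-7350 + 7436\right) + 8618} = \frac{99 - \left(\left(-59 - 42\right) + 11\right)}{8790} + \frac{26890 \frac{1}{-38285}}{\left(-7350 + 7436\right) + 8618} = \left(99 - \left(-101 + 11\right)\right) \frac{1}{8790} + \frac{26890 \left(- \frac{1}{38285}\right)}{86 + 8618} = \left(99 - -90\right) \frac{1}{8790} - \frac{5378}{7657 \cdot 8704} = \left(99 + 90\right) \frac{1}{8790} - \frac{2689}{33323264} = 189 \cdot \frac{1}{8790} - \frac{2689}{33323264} = \frac{63}{2930} - \frac{2689}{33323264} = \frac{1045743431}{48818581760}$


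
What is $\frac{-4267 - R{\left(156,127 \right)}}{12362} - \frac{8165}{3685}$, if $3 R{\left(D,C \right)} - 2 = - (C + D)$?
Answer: $- \frac{34894339}{13666191} \approx -2.5533$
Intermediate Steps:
$R{\left(D,C \right)} = \frac{2}{3} - \frac{C}{3} - \frac{D}{3}$ ($R{\left(D,C \right)} = \frac{2}{3} + \frac{\left(-1\right) \left(C + D\right)}{3} = \frac{2}{3} + \frac{- C - D}{3} = \frac{2}{3} - \left(\frac{C}{3} + \frac{D}{3}\right) = \frac{2}{3} - \frac{C}{3} - \frac{D}{3}$)
$\frac{-4267 - R{\left(156,127 \right)}}{12362} - \frac{8165}{3685} = \frac{-4267 - \left(\frac{2}{3} - \frac{127}{3} - 52\right)}{12362} - \frac{8165}{3685} = \left(-4267 - \left(\frac{2}{3} - \frac{127}{3} - 52\right)\right) \frac{1}{12362} - \frac{1633}{737} = \left(-4267 - - \frac{281}{3}\right) \frac{1}{12362} - \frac{1633}{737} = \left(-4267 + \frac{281}{3}\right) \frac{1}{12362} - \frac{1633}{737} = \left(- \frac{12520}{3}\right) \frac{1}{12362} - \frac{1633}{737} = - \frac{6260}{18543} - \frac{1633}{737} = - \frac{34894339}{13666191}$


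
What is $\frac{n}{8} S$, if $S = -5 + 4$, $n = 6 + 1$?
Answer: $- \frac{7}{8} \approx -0.875$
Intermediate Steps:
$n = 7$
$S = -1$
$\frac{n}{8} S = \frac{1}{8} \cdot 7 \left(-1\right) = \frac{7}{8} \left(-1\right) = - \frac{7}{8}$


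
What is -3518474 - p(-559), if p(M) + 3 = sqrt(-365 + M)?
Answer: -3518471 - 2*I*sqrt(231) ≈ -3.5185e+6 - 30.397*I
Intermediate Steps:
p(M) = -3 + sqrt(-365 + M)
-3518474 - p(-559) = -3518474 - (-3 + sqrt(-365 - 559)) = -3518474 - (-3 + sqrt(-924)) = -3518474 - (-3 + 2*I*sqrt(231)) = -3518474 + (3 - 2*I*sqrt(231)) = -3518471 - 2*I*sqrt(231)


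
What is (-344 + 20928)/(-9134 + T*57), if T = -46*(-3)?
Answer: -5146/317 ≈ -16.233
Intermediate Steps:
T = 138
(-344 + 20928)/(-9134 + T*57) = (-344 + 20928)/(-9134 + 138*57) = 20584/(-9134 + 7866) = 20584/(-1268) = 20584*(-1/1268) = -5146/317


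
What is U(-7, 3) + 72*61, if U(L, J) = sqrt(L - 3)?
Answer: 4392 + I*sqrt(10) ≈ 4392.0 + 3.1623*I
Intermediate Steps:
U(L, J) = sqrt(-3 + L)
U(-7, 3) + 72*61 = sqrt(-3 - 7) + 72*61 = sqrt(-10) + 4392 = I*sqrt(10) + 4392 = 4392 + I*sqrt(10)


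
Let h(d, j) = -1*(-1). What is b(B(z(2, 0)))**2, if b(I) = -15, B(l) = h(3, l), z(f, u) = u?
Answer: 225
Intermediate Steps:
h(d, j) = 1
B(l) = 1
b(B(z(2, 0)))**2 = (-15)**2 = 225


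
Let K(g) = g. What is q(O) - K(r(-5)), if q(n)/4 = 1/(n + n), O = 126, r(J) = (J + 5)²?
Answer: 1/63 ≈ 0.015873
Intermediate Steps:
r(J) = (5 + J)²
q(n) = 2/n (q(n) = 4/(n + n) = 4/((2*n)) = 4*(1/(2*n)) = 2/n)
q(O) - K(r(-5)) = 2/126 - (5 - 5)² = 2*(1/126) - 1*0² = 1/63 - 1*0 = 1/63 + 0 = 1/63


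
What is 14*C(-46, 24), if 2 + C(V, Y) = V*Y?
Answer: -15484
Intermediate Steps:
C(V, Y) = -2 + V*Y
14*C(-46, 24) = 14*(-2 - 46*24) = 14*(-2 - 1104) = 14*(-1106) = -15484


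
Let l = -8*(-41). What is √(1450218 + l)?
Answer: √1450546 ≈ 1204.4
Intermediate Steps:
l = 328
√(1450218 + l) = √(1450218 + 328) = √1450546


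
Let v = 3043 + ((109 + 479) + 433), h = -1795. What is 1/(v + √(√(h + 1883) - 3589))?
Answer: 1/(4064 + I*√(3589 - 2*√22)) ≈ 0.00024601 - 3.622e-6*I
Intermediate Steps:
v = 4064 (v = 3043 + (588 + 433) = 3043 + 1021 = 4064)
1/(v + √(√(h + 1883) - 3589)) = 1/(4064 + √(√(-1795 + 1883) - 3589)) = 1/(4064 + √(√88 - 3589)) = 1/(4064 + √(2*√22 - 3589)) = 1/(4064 + √(-3589 + 2*√22))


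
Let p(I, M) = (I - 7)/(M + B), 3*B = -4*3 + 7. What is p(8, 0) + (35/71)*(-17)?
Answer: -3188/355 ≈ -8.9803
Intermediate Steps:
B = -5/3 (B = (-4*3 + 7)/3 = (-12 + 7)/3 = (1/3)*(-5) = -5/3 ≈ -1.6667)
p(I, M) = (-7 + I)/(-5/3 + M) (p(I, M) = (I - 7)/(M - 5/3) = (-7 + I)/(-5/3 + M))
p(8, 0) + (35/71)*(-17) = 3*(-7 + 8)/(-5 + 3*0) + (35/71)*(-17) = 3*1/(-5 + 0) + (35*(1/71))*(-17) = 3*1/(-5) + (35/71)*(-17) = 3*(-1/5)*1 - 595/71 = -3/5 - 595/71 = -3188/355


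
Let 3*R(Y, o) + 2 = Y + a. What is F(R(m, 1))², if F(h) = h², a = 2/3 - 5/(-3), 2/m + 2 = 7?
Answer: 14641/4100625 ≈ 0.0035704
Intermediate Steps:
m = ⅖ (m = 2/(-2 + 7) = 2/5 = 2*(⅕) = ⅖ ≈ 0.40000)
a = 7/3 (a = 2*(⅓) - 5*(-⅓) = ⅔ + 5/3 = 7/3 ≈ 2.3333)
R(Y, o) = ⅑ + Y/3 (R(Y, o) = -⅔ + (Y + 7/3)/3 = -⅔ + (7/3 + Y)/3 = -⅔ + (7/9 + Y/3) = ⅑ + Y/3)
F(R(m, 1))² = ((⅑ + (⅓)*(⅖))²)² = ((⅑ + 2/15)²)² = ((11/45)²)² = (121/2025)² = 14641/4100625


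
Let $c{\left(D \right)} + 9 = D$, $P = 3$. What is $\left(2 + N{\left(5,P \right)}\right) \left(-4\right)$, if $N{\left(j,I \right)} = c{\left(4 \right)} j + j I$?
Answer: $32$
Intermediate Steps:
$c{\left(D \right)} = -9 + D$
$N{\left(j,I \right)} = - 5 j + I j$ ($N{\left(j,I \right)} = \left(-9 + 4\right) j + j I = - 5 j + I j$)
$\left(2 + N{\left(5,P \right)}\right) \left(-4\right) = \left(2 + 5 \left(-5 + 3\right)\right) \left(-4\right) = \left(2 + 5 \left(-2\right)\right) \left(-4\right) = \left(2 - 10\right) \left(-4\right) = \left(-8\right) \left(-4\right) = 32$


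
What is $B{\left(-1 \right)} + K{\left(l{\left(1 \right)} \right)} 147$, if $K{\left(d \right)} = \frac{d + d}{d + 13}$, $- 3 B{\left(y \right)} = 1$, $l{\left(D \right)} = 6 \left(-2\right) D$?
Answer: $- \frac{10585}{3} \approx -3528.3$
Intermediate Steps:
$l{\left(D \right)} = - 12 D$
$B{\left(y \right)} = - \frac{1}{3}$ ($B{\left(y \right)} = \left(- \frac{1}{3}\right) 1 = - \frac{1}{3}$)
$K{\left(d \right)} = \frac{2 d}{13 + d}$
$B{\left(-1 \right)} + K{\left(l{\left(1 \right)} \right)} 147 = - \frac{1}{3} + \frac{2 \left(\left(-12\right) 1\right)}{13 - 12} \cdot 147 = - \frac{1}{3} + 2 \left(-12\right) \frac{1}{13 - 12} \cdot 147 = - \frac{1}{3} + 2 \left(-12\right) 1^{-1} \cdot 147 = - \frac{1}{3} + 2 \left(-12\right) 1 \cdot 147 = - \frac{1}{3} - 3528 = - \frac{10585}{3}$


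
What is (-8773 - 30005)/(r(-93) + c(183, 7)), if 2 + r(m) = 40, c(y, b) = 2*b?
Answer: -19389/26 ≈ -745.73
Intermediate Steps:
r(m) = 38 (r(m) = -2 + 40 = 38)
(-8773 - 30005)/(r(-93) + c(183, 7)) = (-8773 - 30005)/(38 + 2*7) = -38778/(38 + 14) = -38778/52 = -38778*1/52 = -19389/26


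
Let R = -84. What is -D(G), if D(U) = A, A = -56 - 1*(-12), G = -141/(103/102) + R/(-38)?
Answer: 44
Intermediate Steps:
G = -268932/1957 (G = -141/(103/102) - 84/(-38) = -141/(103*(1/102)) - 84*(-1/38) = -141/103/102 + 42/19 = -141*102/103 + 42/19 = -14382/103 + 42/19 = -268932/1957 ≈ -137.42)
A = -44 (A = -56 + 12 = -44)
D(U) = -44
-D(G) = -1*(-44) = 44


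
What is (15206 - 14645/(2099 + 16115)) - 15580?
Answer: -6826681/18214 ≈ -374.80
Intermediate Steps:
(15206 - 14645/(2099 + 16115)) - 15580 = (15206 - 14645/18214) - 15580 = 276947439/18214 - 15580 = -6826681/18214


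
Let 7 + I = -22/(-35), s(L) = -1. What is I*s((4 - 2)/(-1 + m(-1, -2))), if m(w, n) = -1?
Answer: 223/35 ≈ 6.3714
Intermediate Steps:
I = -223/35 (I = -7 - 22/(-35) = -7 - 22*(-1/35) = -7 + 22/35 = -223/35 ≈ -6.3714)
I*s((4 - 2)/(-1 + m(-1, -2))) = -223/35*(-1) = 223/35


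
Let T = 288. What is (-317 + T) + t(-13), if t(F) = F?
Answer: -42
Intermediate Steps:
(-317 + T) + t(-13) = (-317 + 288) - 13 = -29 - 13 = -42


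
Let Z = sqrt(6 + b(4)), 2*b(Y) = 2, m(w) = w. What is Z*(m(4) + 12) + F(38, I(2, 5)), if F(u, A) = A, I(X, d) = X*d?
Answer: 10 + 16*sqrt(7) ≈ 52.332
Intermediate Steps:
b(Y) = 1 (b(Y) = (1/2)*2 = 1)
Z = sqrt(7) (Z = sqrt(6 + 1) = sqrt(7) ≈ 2.6458)
Z*(m(4) + 12) + F(38, I(2, 5)) = sqrt(7)*(4 + 12) + 2*5 = sqrt(7)*16 + 10 = 16*sqrt(7) + 10 = 10 + 16*sqrt(7)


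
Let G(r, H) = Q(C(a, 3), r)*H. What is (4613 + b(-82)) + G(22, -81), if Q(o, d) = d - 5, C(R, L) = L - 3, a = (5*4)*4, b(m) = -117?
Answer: 3119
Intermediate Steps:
a = 80 (a = 20*4 = 80)
C(R, L) = -3 + L
Q(o, d) = -5 + d
G(r, H) = H*(-5 + r) (G(r, H) = (-5 + r)*H = H*(-5 + r))
(4613 + b(-82)) + G(22, -81) = (4613 - 117) - 81*(-5 + 22) = 4496 - 81*17 = 4496 - 1377 = 3119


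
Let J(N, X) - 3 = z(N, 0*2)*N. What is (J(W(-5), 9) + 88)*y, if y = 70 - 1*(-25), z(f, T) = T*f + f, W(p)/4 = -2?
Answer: 14725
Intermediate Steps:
W(p) = -8 (W(p) = 4*(-2) = -8)
z(f, T) = f + T*f
J(N, X) = 3 + N² (J(N, X) = 3 + (N*(1 + 0*2))*N = 3 + (N*(1 + 0))*N = 3 + (N*1)*N = 3 + N*N = 3 + N²)
y = 95 (y = 70 + 25 = 95)
(J(W(-5), 9) + 88)*y = ((3 + (-8)²) + 88)*95 = ((3 + 64) + 88)*95 = (67 + 88)*95 = 155*95 = 14725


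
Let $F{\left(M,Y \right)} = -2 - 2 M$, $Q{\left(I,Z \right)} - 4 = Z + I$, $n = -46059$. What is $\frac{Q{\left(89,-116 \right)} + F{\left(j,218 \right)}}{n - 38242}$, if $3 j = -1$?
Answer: $\frac{73}{252903} \approx 0.00028865$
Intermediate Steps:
$Q{\left(I,Z \right)} = 4 + I + Z$ ($Q{\left(I,Z \right)} = 4 + \left(Z + I\right) = 4 + \left(I + Z\right) = 4 + I + Z$)
$j = - \frac{1}{3}$ ($j = \frac{1}{3} \left(-1\right) = - \frac{1}{3} \approx -0.33333$)
$\frac{Q{\left(89,-116 \right)} + F{\left(j,218 \right)}}{n - 38242} = \frac{\left(4 + 89 - 116\right) - \frac{4}{3}}{-46059 - 38242} = \frac{-23 + \left(-2 + \frac{2}{3}\right)}{-84301} = \left(-23 - \frac{4}{3}\right) \left(- \frac{1}{84301}\right) = \left(- \frac{73}{3}\right) \left(- \frac{1}{84301}\right) = \frac{73}{252903}$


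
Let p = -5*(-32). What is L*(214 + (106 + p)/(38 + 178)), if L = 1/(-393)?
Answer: -23245/42444 ≈ -0.54766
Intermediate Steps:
p = 160
L = -1/393 ≈ -0.0025445
L*(214 + (106 + p)/(38 + 178)) = -(214 + (106 + 160)/(38 + 178))/393 = -(214 + 266/216)/393 = -(214 + 266*(1/216))/393 = -(214 + 133/108)/393 = -1/393*23245/108 = -23245/42444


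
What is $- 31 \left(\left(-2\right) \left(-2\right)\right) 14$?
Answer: $-1736$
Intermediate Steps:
$- 31 \left(\left(-2\right) \left(-2\right)\right) 14 = \left(-31\right) 4 \cdot 14 = \left(-124\right) 14 = -1736$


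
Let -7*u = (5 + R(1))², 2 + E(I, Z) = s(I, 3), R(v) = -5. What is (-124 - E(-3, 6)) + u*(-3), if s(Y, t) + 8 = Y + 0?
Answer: -111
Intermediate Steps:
s(Y, t) = -8 + Y (s(Y, t) = -8 + (Y + 0) = -8 + Y)
E(I, Z) = -10 + I (E(I, Z) = -2 + (-8 + I) = -10 + I)
u = 0 (u = -(5 - 5)²/7 = -⅐*0² = -⅐*0 = 0)
(-124 - E(-3, 6)) + u*(-3) = (-124 - (-10 - 3)) + 0*(-3) = (-124 - 1*(-13)) + 0 = (-124 + 13) + 0 = -111 + 0 = -111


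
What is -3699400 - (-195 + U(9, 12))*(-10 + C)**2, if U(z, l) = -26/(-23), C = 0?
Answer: -84640300/23 ≈ -3.6800e+6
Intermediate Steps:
U(z, l) = 26/23 (U(z, l) = -26*(-1/23) = 26/23)
-3699400 - (-195 + U(9, 12))*(-10 + C)**2 = -3699400 - (-195 + 26/23)*(-10 + 0)**2 = -3699400 - (-4459)*(-10)**2/23 = -3699400 - (-4459)*100/23 = -3699400 - 1*(-445900/23) = -3699400 + 445900/23 = -84640300/23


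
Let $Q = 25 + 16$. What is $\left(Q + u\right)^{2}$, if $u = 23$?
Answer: $4096$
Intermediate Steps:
$Q = 41$
$\left(Q + u\right)^{2} = \left(41 + 23\right)^{2} = 64^{2} = 4096$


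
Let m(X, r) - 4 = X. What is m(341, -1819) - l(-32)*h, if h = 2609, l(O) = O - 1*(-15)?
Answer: 44698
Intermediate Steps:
m(X, r) = 4 + X
l(O) = 15 + O (l(O) = O + 15 = 15 + O)
m(341, -1819) - l(-32)*h = (4 + 341) - (15 - 32)*2609 = 345 - (-17)*2609 = 345 - 1*(-44353) = 345 + 44353 = 44698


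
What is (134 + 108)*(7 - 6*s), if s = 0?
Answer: 1694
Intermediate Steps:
(134 + 108)*(7 - 6*s) = (134 + 108)*(7 - 6*0) = 242*(7 + 0) = 242*7 = 1694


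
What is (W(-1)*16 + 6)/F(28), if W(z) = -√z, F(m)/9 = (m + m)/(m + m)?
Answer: ⅔ - 16*I/9 ≈ 0.66667 - 1.7778*I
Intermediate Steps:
F(m) = 9 (F(m) = 9*((m + m)/(m + m)) = 9*((2*m)/((2*m))) = 9*((2*m)*(1/(2*m))) = 9*1 = 9)
(W(-1)*16 + 6)/F(28) = (-√(-1)*16 + 6)/9 = (-I*16 + 6)*(⅑) = (-16*I + 6)*(⅑) = (6 - 16*I)*(⅑) = ⅔ - 16*I/9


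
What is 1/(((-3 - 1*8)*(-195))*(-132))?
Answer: -1/283140 ≈ -3.5318e-6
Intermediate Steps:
1/(((-3 - 1*8)*(-195))*(-132)) = 1/(((-3 - 8)*(-195))*(-132)) = 1/(-11*(-195)*(-132)) = 1/(2145*(-132)) = 1/(-283140) = -1/283140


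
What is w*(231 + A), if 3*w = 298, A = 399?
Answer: 62580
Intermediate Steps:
w = 298/3 (w = (⅓)*298 = 298/3 ≈ 99.333)
w*(231 + A) = 298*(231 + 399)/3 = (298/3)*630 = 62580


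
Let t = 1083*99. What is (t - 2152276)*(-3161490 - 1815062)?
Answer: 10177342456568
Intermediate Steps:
t = 107217
(t - 2152276)*(-3161490 - 1815062) = (107217 - 2152276)*(-3161490 - 1815062) = -2045059*(-4976552) = 10177342456568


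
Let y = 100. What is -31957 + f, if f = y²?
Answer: -21957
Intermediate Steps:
f = 10000 (f = 100² = 10000)
-31957 + f = -31957 + 10000 = -21957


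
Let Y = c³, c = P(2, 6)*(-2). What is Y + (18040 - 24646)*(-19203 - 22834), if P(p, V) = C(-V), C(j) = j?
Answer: 277698150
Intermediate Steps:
P(p, V) = -V
c = 12 (c = -1*6*(-2) = -6*(-2) = 12)
Y = 1728 (Y = 12³ = 1728)
Y + (18040 - 24646)*(-19203 - 22834) = 1728 + (18040 - 24646)*(-19203 - 22834) = 1728 - 6606*(-42037) = 1728 + 277696422 = 277698150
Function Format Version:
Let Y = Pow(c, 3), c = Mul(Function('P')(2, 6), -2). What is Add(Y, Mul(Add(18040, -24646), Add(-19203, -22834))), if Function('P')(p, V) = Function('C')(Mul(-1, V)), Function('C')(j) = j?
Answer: 277698150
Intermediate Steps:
Function('P')(p, V) = Mul(-1, V)
c = 12 (c = Mul(Mul(-1, 6), -2) = Mul(-6, -2) = 12)
Y = 1728 (Y = Pow(12, 3) = 1728)
Add(Y, Mul(Add(18040, -24646), Add(-19203, -22834))) = Add(1728, Mul(Add(18040, -24646), Add(-19203, -22834))) = Add(1728, Mul(-6606, -42037)) = Add(1728, 277696422) = 277698150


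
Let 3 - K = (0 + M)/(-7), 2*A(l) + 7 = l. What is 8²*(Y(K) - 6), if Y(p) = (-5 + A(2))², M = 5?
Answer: 3216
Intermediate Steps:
A(l) = -7/2 + l/2
K = 26/7 (K = 3 - (0 + 5)/(-7) = 3 - 5*(-1)/7 = 3 - 1*(-5/7) = 3 + 5/7 = 26/7 ≈ 3.7143)
Y(p) = 225/4 (Y(p) = (-5 + (-7/2 + (½)*2))² = (-5 + (-7/2 + 1))² = (-5 - 5/2)² = (-15/2)² = 225/4)
8²*(Y(K) - 6) = 8²*(225/4 - 6) = 64*(201/4) = 3216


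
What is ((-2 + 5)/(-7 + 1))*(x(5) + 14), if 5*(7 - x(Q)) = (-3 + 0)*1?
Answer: -54/5 ≈ -10.800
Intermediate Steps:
x(Q) = 38/5 (x(Q) = 7 - (-3 + 0)/5 = 7 - (-3)/5 = 7 - ⅕*(-3) = 7 + ⅗ = 38/5)
((-2 + 5)/(-7 + 1))*(x(5) + 14) = ((-2 + 5)/(-7 + 1))*(38/5 + 14) = (3/(-6))*(108/5) = (3*(-⅙))*(108/5) = -½*108/5 = -54/5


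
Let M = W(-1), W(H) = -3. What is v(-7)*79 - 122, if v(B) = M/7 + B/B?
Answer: -538/7 ≈ -76.857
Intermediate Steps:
M = -3
v(B) = 4/7 (v(B) = -3/7 + B/B = -3*⅐ + 1 = -3/7 + 1 = 4/7)
v(-7)*79 - 122 = (4/7)*79 - 122 = 316/7 - 122 = -538/7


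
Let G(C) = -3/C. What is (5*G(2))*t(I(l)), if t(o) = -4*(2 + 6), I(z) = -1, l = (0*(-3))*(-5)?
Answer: 240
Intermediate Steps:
l = 0 (l = 0*(-5) = 0)
t(o) = -32 (t(o) = -4*8 = -32)
(5*G(2))*t(I(l)) = (5*(-3/2))*(-32) = -15/2*(-32) = 240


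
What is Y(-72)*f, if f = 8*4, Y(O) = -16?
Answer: -512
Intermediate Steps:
f = 32
Y(-72)*f = -16*32 = -512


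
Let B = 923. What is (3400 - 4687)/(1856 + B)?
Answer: -1287/2779 ≈ -0.46312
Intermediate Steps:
(3400 - 4687)/(1856 + B) = (3400 - 4687)/(1856 + 923) = -1287/2779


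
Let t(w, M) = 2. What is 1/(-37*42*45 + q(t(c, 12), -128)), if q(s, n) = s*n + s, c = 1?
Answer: -1/70184 ≈ -1.4248e-5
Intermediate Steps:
q(s, n) = s + n*s (q(s, n) = n*s + s = s + n*s)
1/(-37*42*45 + q(t(c, 12), -128)) = 1/(-37*42*45 + 2*(1 - 128)) = 1/(-1554*45 + 2*(-127)) = 1/(-69930 - 254) = 1/(-70184) = -1/70184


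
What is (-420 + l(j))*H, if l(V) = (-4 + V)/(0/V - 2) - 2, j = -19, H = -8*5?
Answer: 16420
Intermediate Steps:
H = -40
l(V) = -V/2 (l(V) = (-4 + V)/(0 - 2) - 2 = (-4 + V)/(-2) - 2 = (-4 + V)*(-1/2) - 2 = (2 - V/2) - 2 = -V/2)
(-420 + l(j))*H = (-420 - 1/2*(-19))*(-40) = (-420 + 19/2)*(-40) = -821/2*(-40) = 16420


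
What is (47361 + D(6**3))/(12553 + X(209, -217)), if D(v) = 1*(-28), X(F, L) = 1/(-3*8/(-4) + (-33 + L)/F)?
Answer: 47522332/12603421 ≈ 3.7706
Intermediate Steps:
X(F, L) = 1/(6 + (-33 + L)/F) (X(F, L) = 1/(-24*(-1/4) + (-33 + L)/F) = 1/(6 + (-33 + L)/F))
D(v) = -28
(47361 + D(6**3))/(12553 + X(209, -217)) = (47361 - 28)/(12553 + 209/(-33 - 217 + 6*209)) = 47333/(12553 + 209/(-33 - 217 + 1254)) = 47333/(12553 + 209/1004) = 47333/(12603421/1004) = 47333*(1004/12603421) = 47522332/12603421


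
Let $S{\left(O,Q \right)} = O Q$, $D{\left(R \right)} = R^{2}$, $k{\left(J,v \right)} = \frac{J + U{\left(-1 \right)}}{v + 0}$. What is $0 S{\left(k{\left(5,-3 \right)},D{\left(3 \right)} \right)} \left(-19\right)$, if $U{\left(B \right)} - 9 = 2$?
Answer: $0$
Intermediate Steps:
$U{\left(B \right)} = 11$ ($U{\left(B \right)} = 9 + 2 = 11$)
$k{\left(J,v \right)} = \frac{11 + J}{v}$ ($k{\left(J,v \right)} = \frac{J + 11}{v + 0} = \frac{11 + J}{v}$)
$0 S{\left(k{\left(5,-3 \right)},D{\left(3 \right)} \right)} \left(-19\right) = 0 \frac{11 + 5}{-3} \cdot 3^{2} \left(-19\right) = 0 \left(- \frac{1}{3}\right) 16 \cdot 9 \left(-19\right) = 0 \left(\left(- \frac{16}{3}\right) 9\right) \left(-19\right) = 0 \left(-48\right) \left(-19\right) = 0 \left(-19\right) = 0$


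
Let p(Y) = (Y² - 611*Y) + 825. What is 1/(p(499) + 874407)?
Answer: 1/819344 ≈ 1.2205e-6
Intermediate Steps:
p(Y) = 825 + Y² - 611*Y
1/(p(499) + 874407) = 1/((825 + 499² - 611*499) + 874407) = 1/((825 + 249001 - 304889) + 874407) = 1/(-55063 + 874407) = 1/819344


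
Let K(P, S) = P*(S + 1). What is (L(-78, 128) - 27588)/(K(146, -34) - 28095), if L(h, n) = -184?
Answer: 524/621 ≈ 0.84380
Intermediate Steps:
K(P, S) = P*(1 + S)
(L(-78, 128) - 27588)/(K(146, -34) - 28095) = (-184 - 27588)/(146*(1 - 34) - 28095) = -27772/(146*(-33) - 28095) = -27772/(-4818 - 28095) = -27772/(-32913) = -27772*(-1/32913) = 524/621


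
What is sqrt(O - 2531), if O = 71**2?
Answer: sqrt(2510) ≈ 50.100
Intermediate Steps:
O = 5041
sqrt(O - 2531) = sqrt(5041 - 2531) = sqrt(2510)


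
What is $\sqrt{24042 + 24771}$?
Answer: $\sqrt{48813} \approx 220.94$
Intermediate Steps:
$\sqrt{24042 + 24771} = \sqrt{48813}$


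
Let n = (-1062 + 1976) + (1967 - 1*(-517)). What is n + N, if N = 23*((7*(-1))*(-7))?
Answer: 4525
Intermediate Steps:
n = 3398 (n = 914 + (1967 + 517) = 914 + 2484 = 3398)
N = 1127 (N = 23*(-7*(-7)) = 23*49 = 1127)
n + N = 3398 + 1127 = 4525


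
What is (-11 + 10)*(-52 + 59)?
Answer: -7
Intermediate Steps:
(-11 + 10)*(-52 + 59) = -1*7 = -7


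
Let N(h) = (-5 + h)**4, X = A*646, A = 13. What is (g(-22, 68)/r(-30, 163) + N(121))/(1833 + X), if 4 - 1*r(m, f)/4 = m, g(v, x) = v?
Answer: 12312347637/695708 ≈ 17698.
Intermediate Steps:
r(m, f) = 16 - 4*m
X = 8398 (X = 13*646 = 8398)
(g(-22, 68)/r(-30, 163) + N(121))/(1833 + X) = (-22/(16 - 4*(-30)) + (-5 + 121)**4)/(1833 + 8398) = (-22/(16 + 120) + 116**4)/10231 = (-22/136 + 181063936)*(1/10231) = (-22*1/136 + 181063936)*(1/10231) = (-11/68 + 181063936)*(1/10231) = (12312347637/68)*(1/10231) = 12312347637/695708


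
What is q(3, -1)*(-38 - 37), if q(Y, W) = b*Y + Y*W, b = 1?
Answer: 0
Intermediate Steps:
q(Y, W) = Y + W*Y (q(Y, W) = 1*Y + Y*W = Y + W*Y)
q(3, -1)*(-38 - 37) = (3*(1 - 1))*(-38 - 37) = (3*0)*(-75) = 0*(-75) = 0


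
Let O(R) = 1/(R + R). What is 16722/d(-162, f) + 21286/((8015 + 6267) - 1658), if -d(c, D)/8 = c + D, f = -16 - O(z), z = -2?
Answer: 6704645/498648 ≈ 13.446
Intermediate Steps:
O(R) = 1/(2*R)
f = -63/4 (f = -16 - 1/(2*(-2)) = -16 - (-1)/(2*2) = -16 - 1*(-1/4) = -16 + 1/4 = -63/4 ≈ -15.750)
d(c, D) = -8*D - 8*c (d(c, D) = -8*(c + D) = -8*(D + c) = -8*D - 8*c)
16722/d(-162, f) + 21286/((8015 + 6267) - 1658) = 16722/(-8*(-63/4) - 8*(-162)) + 21286/((8015 + 6267) - 1658) = 16722/(126 + 1296) + 21286/(14282 - 1658) = 16722/1422 + 21286/12624 = 16722*(1/1422) + 21286*(1/12624) = 929/79 + 10643/6312 = 6704645/498648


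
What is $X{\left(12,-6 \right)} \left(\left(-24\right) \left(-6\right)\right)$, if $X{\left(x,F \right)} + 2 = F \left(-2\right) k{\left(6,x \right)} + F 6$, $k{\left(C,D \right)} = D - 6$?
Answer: $4896$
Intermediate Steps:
$k{\left(C,D \right)} = -6 + D$ ($k{\left(C,D \right)} = D - 6 = -6 + D$)
$X{\left(x,F \right)} = -2 + 6 F - 2 F \left(-6 + x\right)$ ($X{\left(x,F \right)} = -2 + \left(F \left(-2\right) \left(-6 + x\right) + F 6\right) = -2 + \left(- 2 F \left(-6 + x\right) + 6 F\right) = -2 - \left(- 6 F + 2 F \left(-6 + x\right)\right) = -2 + 6 F - 2 F \left(-6 + x\right)$)
$X{\left(12,-6 \right)} \left(\left(-24\right) \left(-6\right)\right) = \left(-2 + 18 \left(-6\right) - \left(-12\right) 12\right) \left(\left(-24\right) \left(-6\right)\right) = \left(-2 - 108 + 144\right) 144 = 34 \cdot 144 = 4896$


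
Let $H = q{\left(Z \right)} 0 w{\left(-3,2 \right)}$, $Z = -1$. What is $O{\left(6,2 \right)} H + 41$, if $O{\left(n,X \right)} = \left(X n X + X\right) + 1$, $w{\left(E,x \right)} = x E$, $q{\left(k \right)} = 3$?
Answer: $41$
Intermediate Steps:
$w{\left(E,x \right)} = E x$
$O{\left(n,X \right)} = 1 + X + n X^{2}$ ($O{\left(n,X \right)} = \left(n X^{2} + X\right) + 1 = \left(X + n X^{2}\right) + 1 = 1 + X + n X^{2}$)
$H = 0$ ($H = 3 \cdot 0 \left(\left(-3\right) 2\right) = 0 \left(-6\right) = 0$)
$O{\left(6,2 \right)} H + 41 = \left(1 + 2 + 6 \cdot 2^{2}\right) 0 + 41 = \left(1 + 2 + 6 \cdot 4\right) 0 + 41 = \left(1 + 2 + 24\right) 0 + 41 = 27 \cdot 0 + 41 = 0 + 41 = 41$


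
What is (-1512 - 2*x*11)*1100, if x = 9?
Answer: -1881000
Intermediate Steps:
(-1512 - 2*x*11)*1100 = (-1512 - 2*9*11)*1100 = (-1512 - 18*11)*1100 = (-1512 - 198)*1100 = -1710*1100 = -1881000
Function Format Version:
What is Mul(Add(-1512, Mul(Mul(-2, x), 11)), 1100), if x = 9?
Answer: -1881000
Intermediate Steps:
Mul(Add(-1512, Mul(Mul(-2, x), 11)), 1100) = Mul(Add(-1512, Mul(Mul(-2, 9), 11)), 1100) = Mul(Add(-1512, Mul(-18, 11)), 1100) = Mul(Add(-1512, -198), 1100) = Mul(-1710, 1100) = -1881000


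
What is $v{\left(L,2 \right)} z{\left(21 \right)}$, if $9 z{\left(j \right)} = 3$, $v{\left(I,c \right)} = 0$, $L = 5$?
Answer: $0$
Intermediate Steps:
$z{\left(j \right)} = \frac{1}{3}$ ($z{\left(j \right)} = \frac{1}{9} \cdot 3 = \frac{1}{3}$)
$v{\left(L,2 \right)} z{\left(21 \right)} = 0 \cdot \frac{1}{3} = 0$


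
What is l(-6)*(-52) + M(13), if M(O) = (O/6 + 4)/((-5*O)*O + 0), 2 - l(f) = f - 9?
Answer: -4481917/5070 ≈ -884.01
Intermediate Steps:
l(f) = 11 - f (l(f) = 2 - (f - 9) = 2 - (-9 + f) = 2 + (9 - f) = 11 - f)
M(O) = -(4 + O/6)/(5*O**2) (M(O) = (O*(1/6) + 4)/(-5*O**2 + 0) = (O/6 + 4)/((-5*O**2)) = (4 + O/6)*(-1/(5*O**2)) = -(4 + O/6)/(5*O**2))
l(-6)*(-52) + M(13) = (11 - 1*(-6))*(-52) + (1/30)*(-24 - 1*13)/13**2 = (11 + 6)*(-52) + (1/30)*(1/169)*(-24 - 13) = 17*(-52) + (1/30)*(1/169)*(-37) = -884 - 37/5070 = -4481917/5070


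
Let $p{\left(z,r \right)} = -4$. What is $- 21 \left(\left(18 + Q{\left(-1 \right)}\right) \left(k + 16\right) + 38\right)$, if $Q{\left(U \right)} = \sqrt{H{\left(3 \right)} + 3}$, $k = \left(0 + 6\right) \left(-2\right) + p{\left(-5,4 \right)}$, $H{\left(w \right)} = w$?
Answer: $-798$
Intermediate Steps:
$k = -16$ ($k = \left(0 + 6\right) \left(-2\right) - 4 = 6 \left(-2\right) - 4 = -12 - 4 = -16$)
$Q{\left(U \right)} = \sqrt{6}$ ($Q{\left(U \right)} = \sqrt{3 + 3} = \sqrt{6}$)
$- 21 \left(\left(18 + Q{\left(-1 \right)}\right) \left(k + 16\right) + 38\right) = - 21 \left(\left(18 + \sqrt{6}\right) \left(-16 + 16\right) + 38\right) = - 21 \left(\left(18 + \sqrt{6}\right) 0 + 38\right) = - 21 \left(0 + 38\right) = \left(-21\right) 38 = -798$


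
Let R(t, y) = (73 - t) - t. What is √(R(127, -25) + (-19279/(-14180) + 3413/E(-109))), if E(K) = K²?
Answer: I*√107116027851345/772810 ≈ 13.392*I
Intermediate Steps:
R(t, y) = 73 - 2*t
√(R(127, -25) + (-19279/(-14180) + 3413/E(-109))) = √((73 - 2*127) + (-19279/(-14180) + 3413/((-109)²))) = √((73 - 254) + (-19279*(-1/14180) + 3413/11881)) = √(-181 + (19279/14180 + 3413*(1/11881))) = √(-181 + (19279/14180 + 3413/11881)) = √(-181 + 277450139/168472580) = √(-30216086841/168472580) = I*√107116027851345/772810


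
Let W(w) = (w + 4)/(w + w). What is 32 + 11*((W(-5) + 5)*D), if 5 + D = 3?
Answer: -401/5 ≈ -80.200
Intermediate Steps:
D = -2 (D = -5 + 3 = -2)
W(w) = (4 + w)/(2*w) (W(w) = (4 + w)/((2*w)) = (4 + w)*(1/(2*w)) = (4 + w)/(2*w))
32 + 11*((W(-5) + 5)*D) = 32 + 11*(((1/2)*(4 - 5)/(-5) + 5)*(-2)) = 32 + 11*(((1/2)*(-1/5)*(-1) + 5)*(-2)) = 32 + 11*((1/10 + 5)*(-2)) = 32 + 11*((51/10)*(-2)) = 32 + 11*(-51/5) = 32 - 561/5 = -401/5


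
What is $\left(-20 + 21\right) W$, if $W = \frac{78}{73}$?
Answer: $\frac{78}{73} \approx 1.0685$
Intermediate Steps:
$W = \frac{78}{73}$ ($W = 78 \cdot \frac{1}{73} = \frac{78}{73} \approx 1.0685$)
$\left(-20 + 21\right) W = \left(-20 + 21\right) \frac{78}{73} = 1 \cdot \frac{78}{73} = \frac{78}{73}$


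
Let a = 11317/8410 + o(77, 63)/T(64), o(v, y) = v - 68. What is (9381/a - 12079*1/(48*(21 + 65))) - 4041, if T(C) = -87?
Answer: 151280111711/43125216 ≈ 3507.9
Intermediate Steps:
o(v, y) = -68 + v
a = 10447/8410 (a = 11317/8410 + (-68 + 77)/(-87) = 11317*(1/8410) + 9*(-1/87) = 11317/8410 - 3/29 = 10447/8410 ≈ 1.2422)
(9381/a - 12079*1/(48*(21 + 65))) - 4041 = (9381/(10447/8410) - 12079*1/(48*(21 + 65))) - 4041 = (9381*(8410/10447) - 12079/(48*86)) - 4041 = (78894210/10447 - 12079/4128) - 4041 = 325549109567/43125216 - 4041 = 151280111711/43125216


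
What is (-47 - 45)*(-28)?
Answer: 2576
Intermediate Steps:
(-47 - 45)*(-28) = -92*(-28) = 2576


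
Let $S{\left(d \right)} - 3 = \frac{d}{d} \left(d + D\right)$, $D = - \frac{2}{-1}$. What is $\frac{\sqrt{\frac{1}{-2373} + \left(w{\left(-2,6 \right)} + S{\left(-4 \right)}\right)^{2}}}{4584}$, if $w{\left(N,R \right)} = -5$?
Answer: $\frac{\sqrt{90095691}}{10877832} \approx 0.00087259$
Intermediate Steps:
$D = 2$ ($D = \left(-2\right) \left(-1\right) = 2$)
$S{\left(d \right)} = 5 + d$ ($S{\left(d \right)} = 3 + \frac{d}{d} \left(d + 2\right) = 3 + 1 \left(2 + d\right) = 3 + \left(2 + d\right) = 5 + d$)
$\frac{\sqrt{\frac{1}{-2373} + \left(w{\left(-2,6 \right)} + S{\left(-4 \right)}\right)^{2}}}{4584} = \frac{\sqrt{\frac{1}{-2373} + \left(-5 + \left(5 - 4\right)\right)^{2}}}{4584} = \sqrt{- \frac{1}{2373} + \left(-5 + 1\right)^{2}} \cdot \frac{1}{4584} = \sqrt{- \frac{1}{2373} + \left(-4\right)^{2}} \cdot \frac{1}{4584} = \sqrt{- \frac{1}{2373} + 16} \cdot \frac{1}{4584} = \sqrt{\frac{37967}{2373}} \cdot \frac{1}{4584} = \frac{\sqrt{90095691}}{2373} \cdot \frac{1}{4584} = \frac{\sqrt{90095691}}{10877832}$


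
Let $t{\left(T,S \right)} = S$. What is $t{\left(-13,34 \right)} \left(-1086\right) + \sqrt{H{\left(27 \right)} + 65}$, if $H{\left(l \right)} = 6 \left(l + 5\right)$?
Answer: $-36924 + \sqrt{257} \approx -36908.0$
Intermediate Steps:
$H{\left(l \right)} = 30 + 6 l$ ($H{\left(l \right)} = 6 \left(5 + l\right) = 30 + 6 l$)
$t{\left(-13,34 \right)} \left(-1086\right) + \sqrt{H{\left(27 \right)} + 65} = 34 \left(-1086\right) + \sqrt{\left(30 + 6 \cdot 27\right) + 65} = -36924 + \sqrt{\left(30 + 162\right) + 65} = -36924 + \sqrt{192 + 65} = -36924 + \sqrt{257}$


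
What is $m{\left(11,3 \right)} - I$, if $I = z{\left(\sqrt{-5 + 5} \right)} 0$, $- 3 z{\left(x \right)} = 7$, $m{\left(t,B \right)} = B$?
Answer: $3$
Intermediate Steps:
$z{\left(x \right)} = - \frac{7}{3}$ ($z{\left(x \right)} = \left(- \frac{1}{3}\right) 7 = - \frac{7}{3}$)
$I = 0$ ($I = \left(- \frac{7}{3}\right) 0 = 0$)
$m{\left(11,3 \right)} - I = 3 - 0 = 3 + 0 = 3$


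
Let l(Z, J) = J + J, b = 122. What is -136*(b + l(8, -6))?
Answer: -14960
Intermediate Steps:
l(Z, J) = 2*J
-136*(b + l(8, -6)) = -136*(122 + 2*(-6)) = -136*(122 - 12) = -136*110 = -14960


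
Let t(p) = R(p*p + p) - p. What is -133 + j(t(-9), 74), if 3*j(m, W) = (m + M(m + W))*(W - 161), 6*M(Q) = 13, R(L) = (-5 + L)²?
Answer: -783827/6 ≈ -1.3064e+5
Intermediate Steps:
M(Q) = 13/6 (M(Q) = (⅙)*13 = 13/6)
t(p) = (-5 + p + p²)² - p (t(p) = (-5 + (p*p + p))² - p = (-5 + (p² + p))² - p = (-5 + (p + p²))² - p = (-5 + p + p²)² - p)
j(m, W) = (-161 + W)*(13/6 + m)/3 (j(m, W) = ((m + 13/6)*(W - 161))/3 = ((13/6 + m)*(-161 + W))/3 = ((-161 + W)*(13/6 + m))/3 = (-161 + W)*(13/6 + m)/3)
-133 + j(t(-9), 74) = -133 + (-2093/18 - 161*((-5 - 9*(1 - 9))² - 1*(-9))/3 + (13/18)*74 + (⅓)*74*((-5 - 9*(1 - 9))² - 1*(-9))) = -133 + (-2093/18 - 161*((-5 - 9*(-8))² + 9)/3 + 481/9 + (⅓)*74*((-5 - 9*(-8))² + 9)) = -133 + (-2093/18 - 161*((-5 + 72)² + 9)/3 + 481/9 + (⅓)*74*((-5 + 72)² + 9)) = -133 + (-2093/18 - 161*(67² + 9)/3 + 481/9 + (⅓)*74*(67² + 9)) = -133 + (-2093/18 - 161*(4489 + 9)/3 + 481/9 + (⅓)*74*(4489 + 9)) = -133 + (-2093/18 - 161/3*4498 + 481/9 + (⅓)*74*4498) = -133 + (-2093/18 - 724178/3 + 481/9 + 332852/3) = -133 - 783029/6 = -783827/6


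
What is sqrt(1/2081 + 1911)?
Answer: 2*sqrt(2068926038)/2081 ≈ 43.715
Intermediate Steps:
sqrt(1/2081 + 1911) = sqrt(3976792/2081) = 2*sqrt(2068926038)/2081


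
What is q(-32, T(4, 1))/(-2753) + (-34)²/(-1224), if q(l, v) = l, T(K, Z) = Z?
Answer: -46225/49554 ≈ -0.93282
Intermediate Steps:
q(-32, T(4, 1))/(-2753) + (-34)²/(-1224) = -32/(-2753) + (-34)²/(-1224) = -32*(-1/2753) + 1156*(-1/1224) = 32/2753 - 17/18 = -46225/49554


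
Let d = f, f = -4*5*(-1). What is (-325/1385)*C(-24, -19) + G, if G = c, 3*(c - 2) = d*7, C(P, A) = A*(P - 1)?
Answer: -52183/831 ≈ -62.795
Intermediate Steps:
C(P, A) = A*(-1 + P)
f = 20 (f = -20*(-1) = 20)
d = 20
c = 146/3 (c = 2 + (20*7)/3 = 2 + (⅓)*140 = 2 + 140/3 = 146/3 ≈ 48.667)
G = 146/3 ≈ 48.667
(-325/1385)*C(-24, -19) + G = (-325/1385)*(-19*(-1 - 24)) + 146/3 = (-325*1/1385)*(-19*(-25)) + 146/3 = -65/277*475 + 146/3 = -30875/277 + 146/3 = -52183/831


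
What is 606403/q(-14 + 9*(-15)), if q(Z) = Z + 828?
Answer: 86629/97 ≈ 893.08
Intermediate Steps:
q(Z) = 828 + Z
606403/q(-14 + 9*(-15)) = 606403/(828 + (-14 + 9*(-15))) = 606403/(828 + (-14 - 135)) = 606403/(828 - 149) = 606403/679 = 606403*(1/679) = 86629/97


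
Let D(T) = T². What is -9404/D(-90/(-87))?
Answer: -1977191/225 ≈ -8787.5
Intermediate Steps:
-9404/D(-90/(-87)) = -9404/((-90/(-87))²) = -9404/((-90*(-1/87))²) = -9404/((30/29)²) = -9404/900/841 = -9404*841/900 = -1977191/225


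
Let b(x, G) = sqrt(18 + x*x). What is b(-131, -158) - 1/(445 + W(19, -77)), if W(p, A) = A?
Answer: -1/368 + sqrt(17179) ≈ 131.07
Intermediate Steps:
b(x, G) = sqrt(18 + x**2)
b(-131, -158) - 1/(445 + W(19, -77)) = sqrt(18 + (-131)**2) - 1/(445 - 77) = sqrt(18 + 17161) - 1/368 = sqrt(17179) - 1*1/368 = sqrt(17179) - 1/368 = -1/368 + sqrt(17179)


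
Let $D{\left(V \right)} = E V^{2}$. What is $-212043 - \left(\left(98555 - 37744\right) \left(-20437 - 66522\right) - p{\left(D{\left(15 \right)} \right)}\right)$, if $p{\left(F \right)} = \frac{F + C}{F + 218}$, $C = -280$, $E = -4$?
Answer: $\frac{1803157432336}{341} \approx 5.2879 \cdot 10^{9}$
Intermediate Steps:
$D{\left(V \right)} = - 4 V^{2}$
$p{\left(F \right)} = \frac{-280 + F}{218 + F}$ ($p{\left(F \right)} = \frac{F - 280}{F + 218} = \frac{-280 + F}{218 + F}$)
$-212043 - \left(\left(98555 - 37744\right) \left(-20437 - 66522\right) - p{\left(D{\left(15 \right)} \right)}\right) = -212043 - \left(\left(98555 - 37744\right) \left(-20437 - 66522\right) - \frac{-280 - 4 \cdot 15^{2}}{218 - 4 \cdot 15^{2}}\right) = -212043 - \left(60811 \left(-86959\right) - \frac{-280 - 900}{218 - 900}\right) = -212043 - \left(-5288063749 - \frac{-280 - 900}{218 - 900}\right) = -212043 - \left(-5288063749 - \frac{1}{-682} \left(-1180\right)\right) = -212043 - \left(-5288063749 - \left(- \frac{1}{682}\right) \left(-1180\right)\right) = -212043 - \left(-5288063749 - \frac{590}{341}\right) = -212043 - - \frac{1803229738999}{341} = -212043 + \frac{1803229738999}{341} = \frac{1803157432336}{341}$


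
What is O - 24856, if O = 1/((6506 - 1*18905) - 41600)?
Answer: -1342199145/53999 ≈ -24856.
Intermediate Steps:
O = -1/53999 (O = 1/((6506 - 18905) - 41600) = 1/(-12399 - 41600) = 1/(-53999) = -1/53999 ≈ -1.8519e-5)
O - 24856 = -1/53999 - 24856 = -1342199145/53999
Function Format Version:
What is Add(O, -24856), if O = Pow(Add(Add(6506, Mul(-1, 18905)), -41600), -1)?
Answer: Rational(-1342199145, 53999) ≈ -24856.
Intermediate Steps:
O = Rational(-1, 53999) (O = Pow(Add(Add(6506, -18905), -41600), -1) = Pow(Add(-12399, -41600), -1) = Pow(-53999, -1) = Rational(-1, 53999) ≈ -1.8519e-5)
Add(O, -24856) = Add(Rational(-1, 53999), -24856) = Rational(-1342199145, 53999)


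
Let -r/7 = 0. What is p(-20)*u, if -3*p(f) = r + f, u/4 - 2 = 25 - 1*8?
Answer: 1520/3 ≈ 506.67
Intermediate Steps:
r = 0 (r = -7*0 = 0)
u = 76 (u = 8 + 4*(25 - 1*8) = 8 + 4*(25 - 8) = 8 + 4*17 = 8 + 68 = 76)
p(f) = -f/3 (p(f) = -(0 + f)/3 = -f/3)
p(-20)*u = -⅓*(-20)*76 = (20/3)*76 = 1520/3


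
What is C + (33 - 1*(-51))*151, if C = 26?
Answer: 12710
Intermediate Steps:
C + (33 - 1*(-51))*151 = 26 + (33 - 1*(-51))*151 = 26 + (33 + 51)*151 = 26 + 84*151 = 26 + 12684 = 12710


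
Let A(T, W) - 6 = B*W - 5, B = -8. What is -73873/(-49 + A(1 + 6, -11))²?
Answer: -73873/1600 ≈ -46.171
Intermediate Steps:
A(T, W) = 1 - 8*W (A(T, W) = 6 + (-8*W - 5) = 6 + (-5 - 8*W) = 1 - 8*W)
-73873/(-49 + A(1 + 6, -11))² = -73873/(-49 + (1 - 8*(-11)))² = -73873/(-49 + (1 + 88))² = -73873/(-49 + 89)² = -73873/(40²) = -73873/1600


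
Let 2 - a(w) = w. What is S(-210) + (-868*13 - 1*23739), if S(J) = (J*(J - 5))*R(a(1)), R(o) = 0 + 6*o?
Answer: 235877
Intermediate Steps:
a(w) = 2 - w
R(o) = 6*o
S(J) = 6*J*(-5 + J) (S(J) = (J*(J - 5))*(6*(2 - 1*1)) = (J*(-5 + J))*(6*(2 - 1)) = (J*(-5 + J))*(6*1) = (J*(-5 + J))*6 = 6*J*(-5 + J))
S(-210) + (-868*13 - 1*23739) = 6*(-210)*(-5 - 210) + (-868*13 - 1*23739) = 6*(-210)*(-215) + (-11284 - 23739) = 270900 - 35023 = 235877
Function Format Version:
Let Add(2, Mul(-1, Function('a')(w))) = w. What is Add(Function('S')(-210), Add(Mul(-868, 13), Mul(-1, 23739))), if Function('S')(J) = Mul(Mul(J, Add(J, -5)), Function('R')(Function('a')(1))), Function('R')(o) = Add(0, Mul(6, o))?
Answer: 235877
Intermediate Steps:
Function('a')(w) = Add(2, Mul(-1, w))
Function('R')(o) = Mul(6, o)
Function('S')(J) = Mul(6, J, Add(-5, J)) (Function('S')(J) = Mul(Mul(J, Add(J, -5)), Mul(6, Add(2, Mul(-1, 1)))) = Mul(Mul(J, Add(-5, J)), Mul(6, Add(2, -1))) = Mul(Mul(J, Add(-5, J)), Mul(6, 1)) = Mul(Mul(J, Add(-5, J)), 6) = Mul(6, J, Add(-5, J)))
Add(Function('S')(-210), Add(Mul(-868, 13), Mul(-1, 23739))) = Add(Mul(6, -210, Add(-5, -210)), Add(Mul(-868, 13), Mul(-1, 23739))) = Add(Mul(6, -210, -215), Add(-11284, -23739)) = Add(270900, -35023) = 235877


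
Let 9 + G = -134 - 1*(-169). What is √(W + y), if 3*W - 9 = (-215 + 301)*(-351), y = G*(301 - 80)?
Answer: I*√4313 ≈ 65.673*I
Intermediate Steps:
G = 26 (G = -9 + (-134 - 1*(-169)) = -9 + (-134 + 169) = -9 + 35 = 26)
y = 5746 (y = 26*(301 - 80) = 26*221 = 5746)
W = -10059 (W = 3 + ((-215 + 301)*(-351))/3 = 3 + (86*(-351))/3 = 3 + (⅓)*(-30186) = 3 - 10062 = -10059)
√(W + y) = √(-10059 + 5746) = √(-4313) = I*√4313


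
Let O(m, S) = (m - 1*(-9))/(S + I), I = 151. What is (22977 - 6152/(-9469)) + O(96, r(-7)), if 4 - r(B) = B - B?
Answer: 6745035164/293539 ≈ 22978.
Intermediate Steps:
r(B) = 4 (r(B) = 4 - (B - B) = 4 - 1*0 = 4 + 0 = 4)
O(m, S) = (9 + m)/(151 + S) (O(m, S) = (m - 1*(-9))/(S + 151) = (m + 9)/(151 + S) = (9 + m)/(151 + S))
(22977 - 6152/(-9469)) + O(96, r(-7)) = (22977 - 6152/(-9469)) + (9 + 96)/(151 + 4) = (22977 - 6152*(-1/9469)) + 105/155 = (22977 + 6152/9469) + (1/155)*105 = 217575365/9469 + 21/31 = 6745035164/293539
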